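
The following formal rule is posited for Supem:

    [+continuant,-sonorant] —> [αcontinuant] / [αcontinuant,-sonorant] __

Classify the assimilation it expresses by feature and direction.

progressive manner assimilation

The rule copies [continuant] (continuancy) from the environment onto the target fricatives; since [±continuant] encodes the stop/fricative manner contrast, the assimilating dimension is manner.
The conditioning segment sits to the left of the focus bar, meaning the trigger precedes the segment that changes — progressive assimilation.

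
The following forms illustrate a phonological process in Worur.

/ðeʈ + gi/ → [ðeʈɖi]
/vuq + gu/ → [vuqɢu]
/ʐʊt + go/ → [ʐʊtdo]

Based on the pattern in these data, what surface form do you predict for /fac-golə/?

[facɟolə]

The data show progressive place assimilation: /g/ → [ɖ] after /ʈ/; /g/ → [ɢ] after /q/; /g/ → [d] after /t/. In each pair only place changes, matching the preceding consonant, while manner and voice stay constant.
/g/ is a voiced velar stop. The preceding trigger /c/ is palatal, so /g/ must become palatal as well.
The voiced palatal stop is [ɟ], so /g/ → [ɟ].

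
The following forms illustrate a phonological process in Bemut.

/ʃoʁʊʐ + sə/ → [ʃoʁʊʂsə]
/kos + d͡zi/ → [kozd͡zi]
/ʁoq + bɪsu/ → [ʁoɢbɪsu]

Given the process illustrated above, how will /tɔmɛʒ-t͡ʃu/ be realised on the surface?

[tɔmɛʃt͡ʃu]

The data show regressive voicing assimilation: /ʐ/ → [ʂ] before /s/; /s/ → [z] before /d͡z/; /q/ → [ɢ] before /b/. In each pair only voicing changes, matching the following consonant, while place and manner stay constant.
The rule targets /ʒ/ (voiced postalveolar fricative), which sits before the trigger /t͡ʃ/ (voiceless).
A voiceless postalveolar fricative is [ʃ], so the surface segment is [ʃ].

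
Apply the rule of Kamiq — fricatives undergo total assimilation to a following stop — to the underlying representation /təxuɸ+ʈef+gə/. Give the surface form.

/ɸ/ is the segment targeted by the rule; it sits immediately before /ʈ/, so it assimilates completely and surfaces as [ʈ].
The same rule applies at the second boundary: /f/ → [g] next to /g/.

[təxuʈʈeggə]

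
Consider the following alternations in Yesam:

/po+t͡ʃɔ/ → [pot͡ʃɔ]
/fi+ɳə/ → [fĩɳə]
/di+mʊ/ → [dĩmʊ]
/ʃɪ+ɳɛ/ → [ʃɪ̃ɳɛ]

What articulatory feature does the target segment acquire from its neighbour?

nasality

The vowel /i/ surfaces as nasalised [ĩ] next to the following nasal /ɳ/ — it has acquired the [+nasal] feature of its neighbour.
Likewise in the remaining data: /i/ → [ĩ] before /m/; /ɪ/ → [ɪ̃] before /ɳ/ — each time a vowel is nasalised next to a following nasal.
No change occurs in [pot͡ʃɔ] because the vowel at the boundary is adjacent to an oral consonant, not a nasal (/o/ next to /t͡ʃ/).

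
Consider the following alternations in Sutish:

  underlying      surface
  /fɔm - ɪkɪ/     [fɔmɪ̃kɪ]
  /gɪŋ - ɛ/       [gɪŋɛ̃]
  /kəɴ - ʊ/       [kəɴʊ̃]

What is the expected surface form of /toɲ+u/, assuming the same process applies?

[toɲũ]

The data show progressive nasality assimilation (vowel nasalisation): /ɪ/ → [ɪ̃] after /m/; /ɛ/ → [ɛ̃] after /ŋ/; /ʊ/ → [ʊ̃] after /ɴ/ — a vowel is nasalised by an immediately preceding nasal consonant.
The vowel /u/ is adjacent to the preceding nasal /ɲ/, so it acquires [+nasal] and surfaces as [ũ].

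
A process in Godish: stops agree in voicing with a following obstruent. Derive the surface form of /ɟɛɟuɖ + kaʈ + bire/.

[ɟɛɟuʈkaɖbire]

The rule targets /ɖ/ (voiced retroflex stop), which sits before the trigger /k/ (voiceless).
Changing only its voicing to voiceless gives [ʈ] — the voiceless retroflex stop.
The same rule applies at the second boundary: /ʈ/ → [ɖ] next to /b/.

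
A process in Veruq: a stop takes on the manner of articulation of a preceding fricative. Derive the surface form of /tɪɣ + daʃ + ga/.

[tɪɣzaʃɣa]

/d/ is a voiced alveolar stop. The preceding trigger /ɣ/ is a fricative, so /d/ must become a fricative as well.
The voiced alveolar fricative is [z], so /d/ → [z].
The same rule applies at the second boundary: /g/ → [ɣ] next to /ʃ/.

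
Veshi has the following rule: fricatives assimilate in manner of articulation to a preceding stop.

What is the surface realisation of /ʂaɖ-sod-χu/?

The rule targets /s/ (voiceless alveolar fricative), which sits after the trigger /ɖ/ (stop).
A voiceless alveolar stop is [t], so the surface segment is [t].
At the second juncture, /χ/ likewise becomes [q] adjacent to /d/.

[ʂaɖtodqu]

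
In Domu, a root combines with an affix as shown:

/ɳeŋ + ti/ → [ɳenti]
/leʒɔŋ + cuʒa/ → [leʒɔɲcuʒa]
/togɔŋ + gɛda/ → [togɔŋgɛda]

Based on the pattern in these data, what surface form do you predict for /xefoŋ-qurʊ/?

The data show regressive place assimilation: /ŋ/ → [n] before /t/; /ŋ/ → [ɲ] before /c/. In each pair only place changes, matching the following consonant, while manner and voice stay constant.
Nothing changes in [togɔŋgɛda]: there the adjacent consonants already agree in place (/ŋ/ and /g/ are both velar), so this form is consistent with the same rule.
The rule targets /ŋ/ (voiced velar nasal), which sits before the trigger /q/ (uvular).
The voiced uvular nasal is [ɴ], so /ŋ/ → [ɴ].

[xefoɴqurʊ]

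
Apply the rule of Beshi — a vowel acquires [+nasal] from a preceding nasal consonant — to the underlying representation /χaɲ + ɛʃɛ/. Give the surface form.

The vowel /ɛ/ is adjacent to the preceding nasal /ɲ/, so it acquires [+nasal] and surfaces as [ɛ̃].

[χaɲɛ̃ʃɛ]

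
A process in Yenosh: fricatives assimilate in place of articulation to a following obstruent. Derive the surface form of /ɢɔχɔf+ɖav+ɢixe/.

[ɢɔχɔʂɖaʁɢixe]

The rule targets /f/ (voiceless labiodental fricative), which sits before the trigger /ɖ/ (retroflex).
A voiceless retroflex fricative is [ʂ], so the surface segment is [ʂ].
At the second juncture, /v/ likewise becomes [ʁ] adjacent to /ɢ/.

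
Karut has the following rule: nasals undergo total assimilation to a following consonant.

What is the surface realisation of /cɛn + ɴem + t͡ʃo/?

[cɛɴɴet͡ʃt͡ʃo]

/n/ is the segment targeted by the rule; it sits immediately before /ɴ/, so it assimilates completely and surfaces as [ɴ].
The same rule applies at the second boundary: /m/ → [t͡ʃ] next to /t͡ʃ/.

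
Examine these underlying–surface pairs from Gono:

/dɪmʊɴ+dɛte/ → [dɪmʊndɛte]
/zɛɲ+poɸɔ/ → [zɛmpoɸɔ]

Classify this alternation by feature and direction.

The segment that alternates is /ɴ/, which surfaces as [n] when adjacent to /d/.
/ɴ/ is uvular while /d/ is alveolar; the output [n] is alveolar, matching the trigger — so the feature that spreads is place.
Manner and voice are unchanged, so the assimilation is partial, not total.
Checking the remaining alternation: /ɲ/ → [m] before /p/ (palatal → bilabial, matching bilabial) — only place changes, and always toward the following segment.
Since the segment that changes precedes the conditioning segment, the assimilation is regressive.

regressive place assimilation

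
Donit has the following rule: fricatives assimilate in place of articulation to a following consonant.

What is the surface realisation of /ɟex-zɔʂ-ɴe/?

The rule targets /x/ (voiceless velar fricative), which sits before the trigger /z/ (alveolar).
The voiceless alveolar fricative is [s], so /x/ → [s].
At the second juncture, /ʂ/ likewise becomes [χ] adjacent to /ɴ/.

[ɟeszɔχɴe]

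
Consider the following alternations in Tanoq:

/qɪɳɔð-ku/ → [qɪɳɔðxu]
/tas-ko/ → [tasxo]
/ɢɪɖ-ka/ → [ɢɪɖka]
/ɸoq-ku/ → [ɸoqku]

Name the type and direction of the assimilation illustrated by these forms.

Underlying /k/ is realised as [x] next to /ð/; /ð/ itself does not change.
The change stop → fricative matches the manner of the preceding /ð/, identifying this as manner assimilation.
Place and voice are unchanged, so the assimilation is partial, not total.
The other alternating form patterns the same way: /k/ → [x] after /s/ (stop → fricative, matching a fricative) — only manner changes, and always toward the preceding segment.
Nothing changes in [ɢɪɖka], [ɸoqku]: there the adjacent consonants already agree in manner (/k/ and /ɖ/ are both stops; /k/ and /q/ are both stops), so these forms are consistent with the same rule.
Since the segment that changes follows the conditioning segment, the assimilation is progressive.

progressive manner assimilation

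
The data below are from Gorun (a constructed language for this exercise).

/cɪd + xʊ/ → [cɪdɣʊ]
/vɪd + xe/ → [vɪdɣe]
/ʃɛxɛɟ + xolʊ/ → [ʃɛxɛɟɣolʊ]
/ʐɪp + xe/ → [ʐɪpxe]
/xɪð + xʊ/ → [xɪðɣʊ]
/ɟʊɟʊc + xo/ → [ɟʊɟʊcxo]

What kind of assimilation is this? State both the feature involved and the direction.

Comparing underlying and surface forms, /x/ → [ɣ] is the alternation; the neighbouring /d/ is constant.
The change voiceless → voiced matches the voicing of the preceding /d/, identifying this as voicing assimilation.
Place and manner are unchanged, so the assimilation is partial, not total.
The same holds elsewhere in the data: /x/ → [ɣ] after /ɟ/ (voiceless → voiced, matching voiced); /x/ → [ɣ] after /ð/ (voiceless → voiced, matching voiced) — only voicing changes, and always toward the preceding segment.
No alternation appears in [ʐɪpxe], [ɟʊɟʊcxo]: there the adjacent consonants already agree in voicing (/x/ and /p/ are both voiceless; /x/ and /c/ are both voiceless), so these forms are consistent with the same rule.
Since the segment that changes follows the conditioning segment, the assimilation is progressive.

progressive voicing assimilation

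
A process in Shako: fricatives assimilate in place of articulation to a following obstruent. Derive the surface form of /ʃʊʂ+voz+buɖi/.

[ʃʊfvoβbuɖi]

The rule targets /ʂ/ (voiceless retroflex fricative), which sits before the trigger /v/ (labiodental).
A voiceless labiodental fricative is [f], so the surface segment is [f].
At the second juncture, /z/ likewise becomes [β] adjacent to /b/.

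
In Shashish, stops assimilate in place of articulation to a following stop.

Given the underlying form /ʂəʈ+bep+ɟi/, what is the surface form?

[ʂəpbecɟi]

/ʈ/ is a voiceless retroflex stop. The following trigger /b/ is bilabial, so /ʈ/ must become bilabial as well.
A voiceless bilabial stop is [p], so the surface segment is [p].
The same rule applies at the second boundary: /p/ → [c] next to /ɟ/.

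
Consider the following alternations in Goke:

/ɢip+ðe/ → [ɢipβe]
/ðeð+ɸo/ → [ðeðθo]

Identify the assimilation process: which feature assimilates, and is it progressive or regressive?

progressive place assimilation

Comparing underlying and surface forms, /ð/ → [β] is the alternation; the neighbouring /p/ is constant.
/ð/ is dental while /p/ is bilabial; the output [β] is bilabial, matching the trigger — so the feature that spreads is place.
Manner and voice are unchanged, so the assimilation is partial, not total.
The other alternating form patterns the same way: /ɸ/ → [θ] after /ð/ (bilabial → dental, matching dental) — only place changes, and always toward the preceding segment.
Since the segment that changes follows the conditioning segment, the assimilation is progressive.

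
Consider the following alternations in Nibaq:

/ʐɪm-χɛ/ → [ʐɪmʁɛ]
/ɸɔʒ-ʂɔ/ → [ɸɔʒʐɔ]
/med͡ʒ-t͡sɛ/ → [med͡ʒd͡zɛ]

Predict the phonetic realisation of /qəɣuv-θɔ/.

[qəɣuvðɔ]

The data show progressive voicing assimilation: /χ/ → [ʁ] after /m/; /ʂ/ → [ʐ] after /ʒ/; /t͡s/ → [d͡z] after /d͡ʒ/. In each pair only voicing changes, matching the preceding consonant, while place and manner stay constant.
The rule targets /θ/ (voiceless dental fricative), which sits after the trigger /v/ (voiced).
The voiced dental fricative is [ð], so /θ/ → [ð].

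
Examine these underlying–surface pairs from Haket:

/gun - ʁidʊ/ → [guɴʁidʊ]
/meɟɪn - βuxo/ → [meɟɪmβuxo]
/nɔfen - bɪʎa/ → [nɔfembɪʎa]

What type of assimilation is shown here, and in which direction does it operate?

Underlying /n/ is realised as [ɴ] next to /ʁ/; /ʁ/ itself does not change.
The change alveolar → uvular matches the place of the following /ʁ/, identifying this as place assimilation.
Manner and voice are unchanged, so the assimilation is partial, not total.
Checking the remaining alternations: /n/ → [m] before /β/ (alveolar → bilabial, matching bilabial); /n/ → [m] before /b/ (alveolar → bilabial, matching bilabial) — only place changes, and always toward the following segment.
Since the segment that changes precedes the conditioning segment, the assimilation is regressive.

regressive place assimilation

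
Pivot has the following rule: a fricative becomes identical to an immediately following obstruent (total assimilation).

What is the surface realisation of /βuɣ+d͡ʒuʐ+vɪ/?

[βud͡ʒd͡ʒuvvɪ]

/ɣ/ is the segment targeted by the rule; it sits immediately before /d͡ʒ/, so it assimilates completely and surfaces as [d͡ʒ].
The same rule applies at the second boundary: /ʐ/ → [v] next to /v/.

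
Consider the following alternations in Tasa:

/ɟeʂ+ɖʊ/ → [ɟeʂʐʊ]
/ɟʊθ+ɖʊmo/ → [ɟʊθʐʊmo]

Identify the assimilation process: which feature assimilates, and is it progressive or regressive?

Underlying /ɖ/ is realised as [ʐ] next to /ʂ/; /ʂ/ itself does not change.
/ɖ/ is a stop while /ʂ/ is a fricative; the output [ʐ] is a fricative, matching the trigger — so the feature that spreads is manner.
Place and voice are unchanged, so the assimilation is partial, not total.
The other alternating form patterns the same way: /ɖ/ → [ʐ] after /θ/ (stop → fricative, matching a fricative) — only manner changes, and always toward the preceding segment.
The trigger is the preceding segment, so the direction is progressive (perseverative).

progressive manner assimilation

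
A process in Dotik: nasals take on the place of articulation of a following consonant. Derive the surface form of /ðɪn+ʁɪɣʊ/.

[ðɪɴʁɪɣʊ]

/n/ is a voiced alveolar nasal. The following trigger /ʁ/ is uvular, so /n/ must become uvular as well.
A voiced uvular nasal is [ɴ], so the surface segment is [ɴ].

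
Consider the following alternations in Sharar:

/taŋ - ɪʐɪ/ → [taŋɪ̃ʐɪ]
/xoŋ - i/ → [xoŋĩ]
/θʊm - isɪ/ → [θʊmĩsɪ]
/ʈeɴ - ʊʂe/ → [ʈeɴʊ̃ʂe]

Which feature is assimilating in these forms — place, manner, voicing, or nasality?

nasality

The vowel /ɪ/ surfaces as nasalised [ɪ̃] next to the preceding nasal /ŋ/ — it has acquired the [+nasal] feature of its neighbour.
The other forms show the same pattern: /i/ → [ĩ] after /ŋ/; /i/ → [ĩ] after /m/; /ʊ/ → [ʊ̃] after /ɴ/ — each time a vowel is nasalised next to a preceding nasal.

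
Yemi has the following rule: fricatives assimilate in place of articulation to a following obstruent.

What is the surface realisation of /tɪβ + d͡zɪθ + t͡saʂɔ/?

[tɪzd͡zɪst͡saʂɔ]

/β/ is a voiced bilabial fricative. The following trigger /d͡z/ is alveolar, so /β/ must become alveolar as well.
Changing only its place to alveolar gives [z] — the voiced alveolar fricative.
The same rule applies at the second boundary: /θ/ → [s] next to /t͡s/.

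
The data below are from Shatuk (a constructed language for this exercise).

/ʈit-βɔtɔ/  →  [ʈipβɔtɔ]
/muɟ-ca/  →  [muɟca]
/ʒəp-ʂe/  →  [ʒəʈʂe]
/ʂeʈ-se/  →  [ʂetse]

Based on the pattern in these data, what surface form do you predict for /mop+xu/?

The data show regressive place assimilation: /t/ → [p] before /β/; /p/ → [ʈ] before /ʂ/; /ʈ/ → [t] before /s/. In each pair only place changes, matching the following consonant, while manner and voice stay constant.
No alternation appears in [muɟca]: there the adjacent consonants already agree in place (/ɟ/ and /c/ are both palatal), so this form is consistent with the same rule.
The rule targets /p/ (voiceless bilabial stop), which sits before the trigger /x/ (velar).
Changing only its place to velar gives [k] — the voiceless velar stop.

[mokxu]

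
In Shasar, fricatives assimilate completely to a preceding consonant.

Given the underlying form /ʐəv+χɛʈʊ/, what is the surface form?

[ʐəvvɛʈʊ]

/χ/ is the segment targeted by the rule; it sits immediately after /v/, so it assimilates completely and surfaces as [v].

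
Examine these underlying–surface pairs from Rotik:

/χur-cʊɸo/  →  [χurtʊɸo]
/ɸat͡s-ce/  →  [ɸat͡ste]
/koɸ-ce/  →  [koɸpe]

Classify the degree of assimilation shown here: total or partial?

partial assimilation

The segment that alternates is /c/, which surfaces as [t] when adjacent to /r/.
The change palatal → alveolar matches the place of the preceding /r/, identifying this as place assimilation.
Manner and voice are unchanged, so the assimilation is partial, not total.
The other alternating forms pattern the same way: /c/ → [t] after /t͡s/ (palatal → alveolar, matching alveolar); /c/ → [p] after /ɸ/ (palatal → bilabial, matching bilabial) — only place changes, and always toward the preceding segment.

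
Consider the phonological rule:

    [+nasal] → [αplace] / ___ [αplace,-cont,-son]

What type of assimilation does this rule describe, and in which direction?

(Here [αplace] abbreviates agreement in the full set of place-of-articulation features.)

The shared variable α links the value of the place features (abbreviated [place]) on the target to the same value on the neighbouring segment, so place is the feature that assimilates.
Since the environment is written after the underscore, the trigger follows the target; the direction is regressive.

regressive place assimilation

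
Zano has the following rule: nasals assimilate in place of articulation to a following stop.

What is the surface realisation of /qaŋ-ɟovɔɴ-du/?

/ŋ/ is a voiced velar nasal. The following trigger /ɟ/ is palatal, so /ŋ/ must become palatal as well.
A voiced palatal nasal is [ɲ], so the surface segment is [ɲ].
The same rule applies at the second boundary: /ɴ/ → [n] next to /d/.

[qaɲɟovɔndu]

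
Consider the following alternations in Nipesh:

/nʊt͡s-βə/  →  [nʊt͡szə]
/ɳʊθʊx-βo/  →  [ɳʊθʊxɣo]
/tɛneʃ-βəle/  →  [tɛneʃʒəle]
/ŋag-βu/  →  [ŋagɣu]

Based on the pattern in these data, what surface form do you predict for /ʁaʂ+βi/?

[ʁaʂʐi]

The data show progressive place assimilation: /β/ → [z] after /t͡s/; /β/ → [ɣ] after /x/; /β/ → [ʒ] after /ʃ/; /β/ → [ɣ] after /g/. In each pair only place changes, matching the preceding consonant, while manner and voice stay constant.
The rule targets /β/ (voiced bilabial fricative), which sits after the trigger /ʂ/ (retroflex).
The voiced retroflex fricative is [ʐ], so /β/ → [ʐ].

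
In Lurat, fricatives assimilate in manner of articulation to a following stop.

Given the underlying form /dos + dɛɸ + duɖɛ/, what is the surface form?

The rule targets /s/ (voiceless alveolar fricative), which sits before the trigger /d/ (stop).
Changing only its manner to stop gives [t] — the voiceless alveolar stop.
The same rule applies at the second boundary: /ɸ/ → [p] next to /d/.

[dotdɛpduɖɛ]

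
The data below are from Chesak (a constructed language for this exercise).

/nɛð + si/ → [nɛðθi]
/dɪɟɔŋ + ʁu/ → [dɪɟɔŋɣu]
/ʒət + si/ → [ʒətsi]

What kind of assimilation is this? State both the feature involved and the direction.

Comparing underlying and surface forms, /s/ → [θ] is the alternation; the neighbouring /ð/ is constant.
/s/ is alveolar while /ð/ is dental; the output [θ] is dental, matching the trigger — so the feature that spreads is place.
Manner and voice are unchanged, so the assimilation is partial, not total.
The other alternating form patterns the same way: /ʁ/ → [ɣ] after /ŋ/ (uvular → velar, matching velar) — only place changes, and always toward the preceding segment.
Nothing changes in [ʒətsi]: there the adjacent consonants already agree in place (/s/ and /t/ are both alveolar), so this form is consistent with the same rule.
The trigger is the preceding segment, so the direction is progressive (perseverative).

progressive place assimilation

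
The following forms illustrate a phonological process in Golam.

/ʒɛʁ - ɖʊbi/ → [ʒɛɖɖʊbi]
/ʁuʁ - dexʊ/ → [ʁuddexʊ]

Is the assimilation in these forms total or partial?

total assimilation

Comparing underlying and surface forms, /ʁ/ → [ɖ] is the alternation; the neighbouring /ɖ/ is constant.
The output [ɖ] is identical to the trigger /ɖ/ — every feature (place, manner, voicing) has been copied — so this is total assimilation.
The remaining alternation confirms this: /ʁ/ → [d] before /d/ — in each case the output is a copy of the following consonant.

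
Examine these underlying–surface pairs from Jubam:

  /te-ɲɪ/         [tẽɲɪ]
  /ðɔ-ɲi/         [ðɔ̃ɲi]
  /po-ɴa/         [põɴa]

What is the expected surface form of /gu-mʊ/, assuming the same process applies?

The data show regressive nasality assimilation (vowel nasalisation): /e/ → [ẽ] before /ɲ/; /ɔ/ → [ɔ̃] before /ɲ/; /o/ → [õ] before /ɴ/ — a vowel is nasalised by an immediately following nasal consonant.
The vowel /u/ is adjacent to the following nasal /m/, so it acquires [+nasal] and surfaces as [ũ].

[gũmʊ]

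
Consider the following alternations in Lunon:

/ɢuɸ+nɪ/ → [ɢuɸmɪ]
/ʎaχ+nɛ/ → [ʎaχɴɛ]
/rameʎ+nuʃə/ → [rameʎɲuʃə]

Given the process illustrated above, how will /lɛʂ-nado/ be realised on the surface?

[lɛʂɳado]

The data show progressive place assimilation: /n/ → [m] after /ɸ/; /n/ → [ɴ] after /χ/; /n/ → [ɲ] after /ʎ/. In each pair only place changes, matching the preceding consonant, while manner and voice stay constant.
/n/ is a voiced alveolar nasal. The preceding trigger /ʂ/ is retroflex, so /n/ must become retroflex as well.
The voiced retroflex nasal is [ɳ], so /n/ → [ɳ].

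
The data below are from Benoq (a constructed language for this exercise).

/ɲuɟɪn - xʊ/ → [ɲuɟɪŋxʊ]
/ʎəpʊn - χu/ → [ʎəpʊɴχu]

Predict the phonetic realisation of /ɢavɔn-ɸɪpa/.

[ɢavɔmɸɪpa]

The data show regressive place assimilation: /n/ → [ŋ] before /x/; /n/ → [ɴ] before /χ/. In each pair only place changes, matching the following consonant, while manner and voice stay constant.
The rule targets /n/ (voiced alveolar nasal), which sits before the trigger /ɸ/ (bilabial).
The voiced bilabial nasal is [m], so /n/ → [m].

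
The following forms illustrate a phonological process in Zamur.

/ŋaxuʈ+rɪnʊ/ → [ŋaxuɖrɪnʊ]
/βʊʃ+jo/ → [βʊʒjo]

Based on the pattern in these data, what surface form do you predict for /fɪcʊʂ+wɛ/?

The data show regressive voicing assimilation: /ʈ/ → [ɖ] before /r/; /ʃ/ → [ʒ] before /j/. In each pair only voicing changes, matching the following consonant, while place and manner stay constant.
/ʂ/ is a voiceless retroflex fricative. The following trigger /w/ is voiced, so /ʂ/ must become voiced as well.
A voiced retroflex fricative is [ʐ], so the surface segment is [ʐ].

[fɪcʊʐwɛ]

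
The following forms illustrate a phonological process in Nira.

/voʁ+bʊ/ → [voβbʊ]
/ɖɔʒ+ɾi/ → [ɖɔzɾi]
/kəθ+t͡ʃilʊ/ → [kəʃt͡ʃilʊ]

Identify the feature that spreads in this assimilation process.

The segment that alternates is /ʁ/, which surfaces as [β] when adjacent to /b/.
The change uvular → bilabial matches the place of the following /b/, identifying this as place assimilation.
The same holds elsewhere in the data: /ʒ/ → [z] before /ɾ/ (postalveolar → alveolar, matching alveolar); /θ/ → [ʃ] before /t͡ʃ/ (dental → postalveolar, matching postalveolar) — only place changes, and always toward the following segment.

place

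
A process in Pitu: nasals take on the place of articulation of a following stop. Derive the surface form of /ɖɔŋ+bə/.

[ɖɔmbə]

/ŋ/ is a voiced velar nasal. The following trigger /b/ is bilabial, so /ŋ/ must become bilabial as well.
A voiced bilabial nasal is [m], so the surface segment is [m].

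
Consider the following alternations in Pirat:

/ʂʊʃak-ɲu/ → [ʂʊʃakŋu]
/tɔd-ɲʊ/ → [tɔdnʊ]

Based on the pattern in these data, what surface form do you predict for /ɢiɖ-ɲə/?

[ɢiɖɳə]

The data show progressive place assimilation: /ɲ/ → [ŋ] after /k/; /ɲ/ → [n] after /d/. In each pair only place changes, matching the preceding consonant, while manner and voice stay constant.
The rule targets /ɲ/ (voiced palatal nasal), which sits after the trigger /ɖ/ (retroflex).
Changing only its place to retroflex gives [ɳ] — the voiced retroflex nasal.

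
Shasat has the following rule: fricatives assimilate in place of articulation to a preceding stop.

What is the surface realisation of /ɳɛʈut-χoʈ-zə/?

/χ/ is a voiceless uvular fricative. The preceding trigger /t/ is alveolar, so /χ/ must become alveolar as well.
A voiceless alveolar fricative is [s], so the surface segment is [s].
At the second juncture, /z/ likewise becomes [ʐ] adjacent to /ʈ/.

[ɳɛʈutsoʈʐə]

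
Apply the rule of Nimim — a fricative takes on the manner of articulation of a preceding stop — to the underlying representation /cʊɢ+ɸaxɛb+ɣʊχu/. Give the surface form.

/ɸ/ is a voiceless bilabial fricative. The preceding trigger /ɢ/ is a stop, so /ɸ/ must become a stop as well.
A voiceless bilabial stop is [p], so the surface segment is [p].
At the second juncture, /ɣ/ likewise becomes [g] adjacent to /b/.

[cʊɢpaxɛbgʊχu]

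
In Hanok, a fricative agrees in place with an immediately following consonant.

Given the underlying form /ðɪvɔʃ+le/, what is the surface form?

The rule targets /ʃ/ (voiceless postalveolar fricative), which sits before the trigger /l/ (alveolar).
Changing only its place to alveolar gives [s] — the voiceless alveolar fricative.

[ðɪvɔsle]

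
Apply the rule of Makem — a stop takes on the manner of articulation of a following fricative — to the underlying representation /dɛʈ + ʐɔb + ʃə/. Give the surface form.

[dɛʂʐɔβʃə]

The rule targets /ʈ/ (voiceless retroflex stop), which sits before the trigger /ʐ/ (fricative).
The voiceless retroflex fricative is [ʂ], so /ʈ/ → [ʂ].
At the second juncture, /b/ likewise becomes [β] adjacent to /ʃ/.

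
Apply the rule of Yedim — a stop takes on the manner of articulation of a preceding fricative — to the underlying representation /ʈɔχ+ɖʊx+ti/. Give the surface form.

The rule targets /ɖ/ (voiced retroflex stop), which sits after the trigger /χ/ (fricative).
Changing only its manner to fricative gives [ʐ] — the voiced retroflex fricative.
The same rule applies at the second boundary: /t/ → [s] next to /x/.

[ʈɔχʐʊxsi]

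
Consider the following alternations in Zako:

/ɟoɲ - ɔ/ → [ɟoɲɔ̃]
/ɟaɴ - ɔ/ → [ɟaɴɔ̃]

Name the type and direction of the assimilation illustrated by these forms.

progressive nasality assimilation (vowel nasalisation)

The vowel /ɔ/ surfaces as nasalised [ɔ̃] next to the preceding nasal /ɲ/ — it has acquired the [+nasal] feature of its neighbour.
The other form shows the same pattern: /ɔ/ → [ɔ̃] after /ɴ/ — each time a vowel is nasalised next to a preceding nasal.
Because the conditioning nasal is to the left of the vowel that changes, the process is progressive (perseverative).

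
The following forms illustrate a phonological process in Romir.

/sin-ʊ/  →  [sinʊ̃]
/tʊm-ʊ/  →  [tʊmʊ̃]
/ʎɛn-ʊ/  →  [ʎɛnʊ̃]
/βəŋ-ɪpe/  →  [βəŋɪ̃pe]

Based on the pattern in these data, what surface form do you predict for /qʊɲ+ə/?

[qʊɲə̃]

The data show progressive nasality assimilation (vowel nasalisation): /ʊ/ → [ʊ̃] after /n/; /ʊ/ → [ʊ̃] after /m/; /ɪ/ → [ɪ̃] after /ŋ/ — a vowel is nasalised by an immediately preceding nasal consonant.
The vowel /ə/ is adjacent to the preceding nasal /ɲ/, so it acquires [+nasal] and surfaces as [ə̃].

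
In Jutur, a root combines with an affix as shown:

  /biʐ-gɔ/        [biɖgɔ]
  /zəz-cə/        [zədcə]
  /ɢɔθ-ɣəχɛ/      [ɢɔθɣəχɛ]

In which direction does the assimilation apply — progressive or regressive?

regressive

Comparing underlying and surface forms, /ʐ/ → [ɖ] is the alternation; the neighbouring /g/ is constant.
/ʐ/ is a fricative while /g/ is a stop; the output [ɖ] is a stop, matching the trigger — so the feature that spreads is manner.
The same holds elsewhere in the data: /z/ → [d] before /c/ (fricative → stop, matching a stop) — only manner changes, and always toward the following segment.
Nothing changes in [ɢɔθɣəχɛ]: there the adjacent consonants already agree in manner (/θ/ and /ɣ/ are both fricatives), so this form is consistent with the same rule.
The trigger is the following segment, so the direction is regressive (anticipatory).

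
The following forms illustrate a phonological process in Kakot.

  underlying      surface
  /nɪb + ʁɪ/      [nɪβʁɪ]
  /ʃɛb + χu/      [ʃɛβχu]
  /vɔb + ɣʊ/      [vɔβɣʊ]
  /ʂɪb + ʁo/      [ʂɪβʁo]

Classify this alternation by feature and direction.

regressive manner assimilation

Underlying /b/ is realised as [β] next to /ʁ/; /ʁ/ itself does not change.
/b/ is a stop while /ʁ/ is a fricative; the output [β] is a fricative, matching the trigger — so the feature that spreads is manner.
Place and voice are unchanged, so the assimilation is partial, not total.
The same holds elsewhere in the data: /b/ → [β] before /χ/ (stop → fricative, matching a fricative); /b/ → [β] before /ɣ/ (stop → fricative, matching a fricative) — only manner changes, and always toward the following segment.
Since the segment that changes precedes the conditioning segment, the assimilation is regressive.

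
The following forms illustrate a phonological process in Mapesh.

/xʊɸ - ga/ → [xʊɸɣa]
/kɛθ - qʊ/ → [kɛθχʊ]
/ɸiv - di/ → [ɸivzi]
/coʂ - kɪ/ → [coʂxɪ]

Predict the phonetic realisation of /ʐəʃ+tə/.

The data show progressive manner assimilation: /g/ → [ɣ] after /ɸ/; /q/ → [χ] after /θ/; /d/ → [z] after /v/; /k/ → [x] after /ʂ/. In each pair only manner changes, matching the preceding consonant, while place and voice stay constant.
The rule targets /t/ (voiceless alveolar stop), which sits after the trigger /ʃ/ (fricative).
Changing only its manner to fricative gives [s] — the voiceless alveolar fricative.

[ʐəʃsə]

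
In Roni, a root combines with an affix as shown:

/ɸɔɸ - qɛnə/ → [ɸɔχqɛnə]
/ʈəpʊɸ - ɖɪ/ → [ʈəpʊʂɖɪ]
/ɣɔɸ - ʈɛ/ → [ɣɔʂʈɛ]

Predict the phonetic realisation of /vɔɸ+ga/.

[vɔxga]

The data show regressive place assimilation: /ɸ/ → [χ] before /q/; /ɸ/ → [ʂ] before /ɖ/; /ɸ/ → [ʂ] before /ʈ/. In each pair only place changes, matching the following consonant, while manner and voice stay constant.
The rule targets /ɸ/ (voiceless bilabial fricative), which sits before the trigger /g/ (velar).
Changing only its place to velar gives [x] — the voiceless velar fricative.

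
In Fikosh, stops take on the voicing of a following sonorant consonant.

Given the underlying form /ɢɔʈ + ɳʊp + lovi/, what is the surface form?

/ʈ/ is a voiceless retroflex stop. The following trigger /ɳ/ is voiced, so /ʈ/ must become voiced as well.
A voiced retroflex stop is [ɖ], so the surface segment is [ɖ].
The same rule applies at the second boundary: /p/ → [b] next to /l/.

[ɢɔɖɳʊblovi]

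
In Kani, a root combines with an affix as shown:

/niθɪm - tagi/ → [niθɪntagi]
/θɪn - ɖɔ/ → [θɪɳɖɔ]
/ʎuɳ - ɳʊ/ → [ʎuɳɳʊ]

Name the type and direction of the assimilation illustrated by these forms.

The segment that alternates is /m/, which surfaces as [n] when adjacent to /t/.
The change bilabial → alveolar matches the place of the following /t/, identifying this as place assimilation.
Manner and voice are unchanged, so the assimilation is partial, not total.
The other alternating form patterns the same way: /n/ → [ɳ] before /ɖ/ (alveolar → retroflex, matching retroflex) — only place changes, and always toward the following segment.
Nothing changes in [ʎuɳɳʊ]: there the adjacent consonants already agree in place (/ɳ/ and /ɳ/ are both retroflex), so this form is consistent with the same rule.
Since the segment that changes precedes the conditioning segment, the assimilation is regressive.

regressive place assimilation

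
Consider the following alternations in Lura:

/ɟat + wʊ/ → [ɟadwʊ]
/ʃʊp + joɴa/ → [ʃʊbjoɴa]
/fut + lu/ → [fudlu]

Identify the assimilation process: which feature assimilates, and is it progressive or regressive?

Underlying /t/ is realised as [d] next to /w/; /w/ itself does not change.
The change voiceless → voiced matches the voicing of the following /w/, identifying this as voicing assimilation.
Place and manner are unchanged, so the assimilation is partial, not total.
Checking the remaining alternations: /p/ → [b] before /j/ (voiceless → voiced, matching voiced); /t/ → [d] before /l/ (voiceless → voiced, matching voiced) — only voicing changes, and always toward the following segment.
The trigger is the following segment, so the direction is regressive (anticipatory).

regressive voicing assimilation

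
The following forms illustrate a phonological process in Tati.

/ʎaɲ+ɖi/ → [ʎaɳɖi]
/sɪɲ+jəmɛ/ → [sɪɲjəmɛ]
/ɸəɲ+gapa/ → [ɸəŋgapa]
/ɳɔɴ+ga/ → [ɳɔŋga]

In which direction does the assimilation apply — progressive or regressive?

Comparing underlying and surface forms, /ɲ/ → [ɳ] is the alternation; the neighbouring /ɖ/ is constant.
/ɲ/ is palatal while /ɖ/ is retroflex; the output [ɳ] is retroflex, matching the trigger — so the feature that spreads is place.
Checking the remaining alternations: /ɲ/ → [ŋ] before /g/ (palatal → velar, matching velar); /ɴ/ → [ŋ] before /g/ (uvular → velar, matching velar) — only place changes, and always toward the following segment.
Nothing changes in [sɪɲjəmɛ]: there the adjacent consonants already agree in place (/ɲ/ and /j/ are both palatal), so this form is consistent with the same rule.
Since the segment that changes precedes the conditioning segment, the assimilation is regressive.

regressive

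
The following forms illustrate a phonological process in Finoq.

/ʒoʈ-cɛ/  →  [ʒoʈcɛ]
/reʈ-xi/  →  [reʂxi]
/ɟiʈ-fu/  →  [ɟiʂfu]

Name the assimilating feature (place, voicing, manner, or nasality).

The segment that alternates is /ʈ/, which surfaces as [ʂ] when adjacent to /x/.
/ʈ/ is a stop while /x/ is a fricative; the output [ʂ] is a fricative, matching the trigger — so the feature that spreads is manner.
The same holds elsewhere in the data: /ʈ/ → [ʂ] before /f/ (stop → fricative, matching a fricative) — only manner changes, and always toward the following segment.
Nothing changes in [ʒoʈcɛ]: there the adjacent consonants already agree in manner (/ʈ/ and /c/ are both stops), so this form is consistent with the same rule.

manner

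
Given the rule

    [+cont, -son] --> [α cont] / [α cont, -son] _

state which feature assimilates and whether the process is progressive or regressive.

The rule copies [cont] (continuancy) from the environment onto the target fricatives; since [±cont] encodes the stop/fricative manner contrast, the assimilating dimension is manner.
Since the environment is written before the underscore, the trigger precedes the target; the direction is progressive.

progressive manner assimilation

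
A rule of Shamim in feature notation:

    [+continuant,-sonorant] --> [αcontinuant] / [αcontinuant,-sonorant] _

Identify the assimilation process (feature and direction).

The shared variable α links the value of [continuant] on the target to that of the neighbouring obstruent. [continuant] distinguishes stops from fricatives — a manner-of-articulation feature — so this is manner assimilation.
Since the environment is written before the underscore, the trigger precedes the target; the direction is progressive.

progressive manner assimilation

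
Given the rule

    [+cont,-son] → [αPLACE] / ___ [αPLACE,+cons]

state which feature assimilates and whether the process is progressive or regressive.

regressive place assimilation

The rule copies the place features (abbreviated [PLACE]) from the environment onto the target, so the assimilating feature is place.
The conditioning segment sits to the right of the focus bar, meaning the trigger follows the segment that changes — regressive assimilation.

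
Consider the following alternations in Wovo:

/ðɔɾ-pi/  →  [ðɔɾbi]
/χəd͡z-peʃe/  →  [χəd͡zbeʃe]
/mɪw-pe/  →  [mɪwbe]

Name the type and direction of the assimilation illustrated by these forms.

Underlying /p/ is realised as [b] next to /ɾ/; /ɾ/ itself does not change.
/p/ is voiceless while /ɾ/ is voiced; the output [b] is voiced, matching the trigger — so the feature that spreads is voicing.
Place and manner are unchanged, so the assimilation is partial, not total.
The other alternating forms pattern the same way: /p/ → [b] after /d͡z/ (voiceless → voiced, matching voiced); /p/ → [b] after /w/ (voiceless → voiced, matching voiced) — only voicing changes, and always toward the preceding segment.
Since the segment that changes follows the conditioning segment, the assimilation is progressive.

progressive voicing assimilation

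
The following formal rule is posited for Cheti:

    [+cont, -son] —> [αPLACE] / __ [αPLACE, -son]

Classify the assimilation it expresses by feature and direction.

The rule copies the place features (abbreviated [PLACE]) from the environment onto the target, so the assimilating feature is place.
Since the environment is written after the underscore, the trigger follows the target; the direction is regressive.

regressive place assimilation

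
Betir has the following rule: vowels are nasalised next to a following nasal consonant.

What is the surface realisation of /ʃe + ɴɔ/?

The vowel /e/ is adjacent to the following nasal /ɴ/, so it acquires [+nasal] and surfaces as [ẽ].

[ʃẽɴɔ]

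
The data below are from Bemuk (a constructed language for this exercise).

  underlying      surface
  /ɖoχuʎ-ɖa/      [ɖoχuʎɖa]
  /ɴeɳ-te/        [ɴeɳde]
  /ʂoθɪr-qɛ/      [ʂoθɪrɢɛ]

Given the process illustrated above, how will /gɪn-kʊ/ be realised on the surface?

[gɪngʊ]

The data show progressive voicing assimilation: /t/ → [d] after /ɳ/; /q/ → [ɢ] after /r/. In each pair only voicing changes, matching the preceding consonant, while place and manner stay constant.
No alternation appears in [ɖoχuʎɖa]: there the adjacent consonants already agree in voicing (/ɖ/ and /ʎ/ are both voiced), so this form is consistent with the same rule.
/k/ is a voiceless velar stop. The preceding trigger /n/ is voiced, so /k/ must become voiced as well.
Changing only its voicing to voiced gives [g] — the voiced velar stop.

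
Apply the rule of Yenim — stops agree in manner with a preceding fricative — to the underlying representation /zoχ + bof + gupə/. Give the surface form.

/b/ is a voiced bilabial stop. The preceding trigger /χ/ is a fricative, so /b/ must become a fricative as well.
Changing only its manner to fricative gives [β] — the voiced bilabial fricative.
At the second juncture, /g/ likewise becomes [ɣ] adjacent to /f/.

[zoχβofɣupə]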